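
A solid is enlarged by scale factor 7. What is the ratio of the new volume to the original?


Linear scale factor k = 7
Rule: under a linear scaling by k, volumes scale by k^3.
k^3 = 7 * 7 * 7
k^3 = 49 * 7
k^3 = 343
Volume scales by a factor of 343.
343 (dimensionless)


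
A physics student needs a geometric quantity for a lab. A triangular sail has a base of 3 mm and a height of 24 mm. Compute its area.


Shape: triangle
Base b = 3 mm, Height h = 24 mm
Formula: A = (1/2) * b * h
A = 0.5 * 3 * 24
A = 0.5 * 72
A = 36
36 mm^2


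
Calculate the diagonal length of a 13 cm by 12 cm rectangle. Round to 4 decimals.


Shape: rectangle (diagonal via Pythagoras)
Sides: 13 cm and 12 cm
Formula: d = sqrt(l^2 + w^2)
l^2 = 169, w^2 = 144
l^2 + w^2 = 313
d = sqrt(313)
d = 17.6918
17.6918 cm


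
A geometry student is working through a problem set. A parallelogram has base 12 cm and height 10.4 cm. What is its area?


Shape: parallelogram
Base b = 12 cm, Height h = 10.4 cm
Formula: A = b * h
A = 12 * 10.4
A = 124.8
124.8 cm^2


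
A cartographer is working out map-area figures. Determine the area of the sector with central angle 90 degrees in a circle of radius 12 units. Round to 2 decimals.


Shape: circular sector
Radius r = 12 units, Angle = 90 degrees
Formula: A = (angle/360) * pi * r^2
r^2 = 144
Fraction of circle = 90/360
A = (90/360) * pi * 144
A = 36 * pi
A = 113.1
113.1 units^2


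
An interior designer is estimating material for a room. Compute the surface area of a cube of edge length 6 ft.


Shape: cube
Side s = 6 ft
A cube has 6 square faces.
Formula: SA = 6 * s^2
s^2 = 36
SA = 6 * 36
SA = 216
216 ft^2


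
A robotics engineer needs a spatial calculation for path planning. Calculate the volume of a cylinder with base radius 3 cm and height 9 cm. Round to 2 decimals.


Shape: cylinder
Radius r = 3 cm, Height h = 9 cm
Formula: V = pi * r^2 * h
r^2 = 9
V = pi * 9 * 9
V = 81 * pi
V = 254.47
254.47 cm^3


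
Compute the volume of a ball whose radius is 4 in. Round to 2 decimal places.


Shape: sphere
Radius r = 4 in
Formula: V = (4/3) * pi * r^3
r^3 = 64
(4/3) * 64 = 85.333333
V = 85.333333 * pi
V = 268.08
268.08 in^3


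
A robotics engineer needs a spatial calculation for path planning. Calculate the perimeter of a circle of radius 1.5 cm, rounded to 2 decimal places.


Shape: circle
Radius r = 1.5 cm
Formula: C = 2 * pi * r
C = 2 * pi * 1.5
C = 3 * pi
C = 9.42
9.42 cm


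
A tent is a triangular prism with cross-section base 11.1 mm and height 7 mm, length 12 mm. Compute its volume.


Shape: triangular prism
Triangle base = 11.1 mm, triangle height = 7 mm, prism length L = 12 mm
Formula: V = (1/2 * b * h_tri) * L
Cross-section area = 0.5 * 11.1 * 7 = 38.85
V = 38.85 * 12
V = 466.2
466.2 mm^3


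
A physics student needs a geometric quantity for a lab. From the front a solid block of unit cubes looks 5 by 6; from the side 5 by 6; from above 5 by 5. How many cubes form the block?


Orthographic views of a solid rectangular block:
Front view 5 x 6 -> length = 5, height = 6
Side view 5 x 6 -> width = 5, height = 6 (consistent)
Top view 5 x 5 -> confirms length = 5, width = 5
The block is 5 x 5 x 6.
Total unit cubes = 5 * 5 * 6 = 150
150 unit cubes


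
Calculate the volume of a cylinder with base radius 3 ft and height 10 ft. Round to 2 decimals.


Shape: cylinder
Radius r = 3 ft, Height h = 10 ft
Formula: V = pi * r^2 * h
r^2 = 9
V = pi * 9 * 10
V = 90 * pi
V = 282.74
282.74 ft^3


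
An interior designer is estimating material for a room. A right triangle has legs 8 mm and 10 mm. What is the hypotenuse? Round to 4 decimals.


Shape: right triangle
Legs a = 8 mm, b = 10 mm
Formula: c = sqrt(a^2 + b^2)
a^2 = 64, b^2 = 100
a^2 + b^2 = 164
c = sqrt(164)
c = 12.8062
12.8062 mm


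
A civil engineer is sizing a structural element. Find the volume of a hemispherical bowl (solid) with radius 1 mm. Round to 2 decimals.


Shape: hemisphere (half of a sphere)
Radius r = 1 mm
Formula: V = (1/2) * (4/3) * pi * r^3 = (2/3) * pi * r^3
r^3 = 1
(2/3) * 1 = 0.666667
V = 0.666667 * pi
V = 2.09
2.09 mm^3


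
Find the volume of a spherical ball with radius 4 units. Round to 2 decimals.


Shape: sphere
Radius r = 4 units
Formula: V = (4/3) * pi * r^3
r^3 = 64
(4/3) * 64 = 85.333333
V = 85.333333 * pi
V = 268.08
268.08 units^3


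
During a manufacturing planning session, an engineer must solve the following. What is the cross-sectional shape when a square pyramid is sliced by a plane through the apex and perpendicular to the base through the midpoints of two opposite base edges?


Solid: square pyramid
Cutting plane: through the apex and perpendicular to the base through the midpoints of two opposite base edges
Visualize the intersection of the plane with the solid's surface.
The boundary of the cut region is a isosceles triangle.
isosceles triangle


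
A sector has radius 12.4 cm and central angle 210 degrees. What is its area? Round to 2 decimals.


Shape: circular sector
Radius r = 12.4 cm, Angle = 210 degrees
Formula: A = (angle/360) * pi * r^2
r^2 = 153.76
Fraction of circle = 210/360
A = (210/360) * pi * 153.76
A = 89.693333 * pi
A = 281.78
281.78 cm^2


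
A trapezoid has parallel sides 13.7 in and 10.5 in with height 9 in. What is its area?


Shape: trapezoid
Parallel sides a = 13.7 in, b = 10.5 in; Height h = 9 in
Formula: A = (a + b) * h / 2
a + b = 13.7 + 10.5 = 24.2
A = 24.2 * 9 / 2
A = 217.8 / 2
A = 108.9
108.9 in^2


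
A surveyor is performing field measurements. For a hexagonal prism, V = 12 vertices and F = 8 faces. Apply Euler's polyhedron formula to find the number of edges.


Polyhedron: hexagonal prism
Euler's formula for convex polyhedra: V - E + F = 2
Given: V = 12 vertices and F = 8 faces
Solve for E:
E = V + F - 2 = 12 + 8 - 2 = 18
18 edges


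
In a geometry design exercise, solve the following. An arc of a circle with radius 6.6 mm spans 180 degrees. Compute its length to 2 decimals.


Shape: circular arc
Radius r = 6.6 mm, Angle = 180 degrees
Formula: L = (angle/360) * 2 * pi * r
2 * pi * r = 13.2 * pi
L = (180/360) * 13.2 * pi
L = 6.6 * pi
L = 20.73
20.73 mm


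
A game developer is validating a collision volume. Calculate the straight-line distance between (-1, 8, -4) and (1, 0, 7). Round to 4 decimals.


3D distance between two points
P1 = (-1, 8, -4), P2 = (1, 0, 7)
Formula: d = sqrt((x2-x1)^2 + (y2-y1)^2 + (z2-z1)^2)
dx = 1 - -1 = 2
dy = 0 - 8 = -8
dz = 7 - -4 = 11
dx^2 + dy^2 + dz^2 = 4 + 64 + 121 = 189
d = sqrt(189)
d = 13.7477
13.7477 units


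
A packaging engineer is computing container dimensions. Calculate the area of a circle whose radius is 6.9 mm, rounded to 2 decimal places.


Shape: circle
Radius r = 6.9 mm
Formula: A = pi * r^2
r^2 = 6.9^2 = 47.61
A = pi * 47.61
A = 149.57
149.57 mm^2


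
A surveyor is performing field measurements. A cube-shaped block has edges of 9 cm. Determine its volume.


Shape: cube
Side s = 9 cm
Formula: V = s^3
V = 9 * 9 * 9
V = 81 * 9
V = 729
729 cm^3


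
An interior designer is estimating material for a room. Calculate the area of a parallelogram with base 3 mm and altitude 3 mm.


Shape: parallelogram
Base b = 3 mm, Height h = 3 mm
Formula: A = b * h
A = 3 * 3
A = 9
9 mm^2


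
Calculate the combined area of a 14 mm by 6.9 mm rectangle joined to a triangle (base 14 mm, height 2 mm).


Composite shape: rectangle + triangle
Rectangle area = 14 * 6.9 = 96.6
Triangle area = 0.5 * 14 * 2 = 14
Total = 96.6 + 14
Total = 110.6
110.6 mm^2


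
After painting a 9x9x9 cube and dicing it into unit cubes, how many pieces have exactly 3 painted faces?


Large cube: 9 x 9 x 9, cut into unit cubes.
Cubes with 3 painted faces are at the corners. A cube always has 8 corners.
Count = 8
8 unit cubes


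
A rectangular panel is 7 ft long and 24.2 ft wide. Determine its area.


Shape: rectangle
Length l = 7 ft, Width w = 24.2 ft
Formula: A = l * w
A = 7 * 24.2
A = 169.4
169.4 ft^2


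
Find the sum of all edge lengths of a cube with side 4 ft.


Shape: cube
Side s = 4 ft
A cube has 12 edges, all equal.
Formula: total edge length = 12 * s
Total = 12 * 4
Total = 48
48 ft


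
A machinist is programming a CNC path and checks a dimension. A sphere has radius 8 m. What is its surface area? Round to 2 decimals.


Shape: sphere
Radius r = 8 m
Formula: SA = 4 * pi * r^2
r^2 = 64
SA = 4 * pi * 64
SA = 256 * pi
SA = 804.25
804.25 m^2


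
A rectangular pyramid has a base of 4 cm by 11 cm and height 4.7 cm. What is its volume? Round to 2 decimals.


Shape: rectangular pyramid
Base: 4 cm x 11 cm, Height h = 4.7 cm
Formula: V = (1/3) * base_area * h
base_area = 4 * 11 = 44
base_area * h = 44 * 4.7 = 206.8
V = 206.8 / 3
V = 68.93
68.93 cm^3


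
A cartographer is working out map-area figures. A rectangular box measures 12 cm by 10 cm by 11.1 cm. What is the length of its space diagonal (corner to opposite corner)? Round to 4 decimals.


Shape: rectangular box (space diagonal)
l = 12 cm, w = 10 cm, h = 11.1 cm
Visualize: the diagonal of the base, then a right triangle with that diagonal and the height.
Formula: d = sqrt(l^2 + w^2 + h^2)
l^2 + w^2 + h^2 = 144 + 100 + 123.21 = 367.21
d = sqrt(367.21)
d = 19.1627
19.1627 cm


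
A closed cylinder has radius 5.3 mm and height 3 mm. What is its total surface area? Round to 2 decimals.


Shape: closed cylinder
Radius r = 5.3 mm, Height h = 3 mm
Formula: SA = 2*pi*r^2 + 2*pi*r*h = 2*pi*r*(r + h)
r + h = 8.3
2 * r * (r + h) = 2 * 5.3 * 8.3 = 87.98
SA = 87.98 * pi
SA = 276.4
276.4 mm^2


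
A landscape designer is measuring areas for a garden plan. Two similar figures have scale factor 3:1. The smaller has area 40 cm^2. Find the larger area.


Linear scale factor k = 3
Original area = 40 cm^2
Rule: under a linear scaling by k, areas scale by k^2.
k^2 = 3^2 = 9
New area = 40 * 9
New area = 360
360 cm^2


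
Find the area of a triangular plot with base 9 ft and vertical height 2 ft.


Shape: triangle
Base b = 9 ft, Height h = 2 ft
Formula: A = (1/2) * b * h
A = 0.5 * 9 * 2
A = 0.5 * 18
A = 9
9 ft^2


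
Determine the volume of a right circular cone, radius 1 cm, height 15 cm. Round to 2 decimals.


Shape: cone
Radius r = 1 cm, Height h = 15 cm
Formula: V = (1/3) * pi * r^2 * h
r^2 = 1
pi * r^2 * h = pi * 1 * 15 = 15 * pi
V = 15 * pi / 3
V = 15.71
15.71 cm^3


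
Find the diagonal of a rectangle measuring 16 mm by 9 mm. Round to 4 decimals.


Shape: rectangle (diagonal via Pythagoras)
Sides: 16 mm and 9 mm
Formula: d = sqrt(l^2 + w^2)
l^2 = 256, w^2 = 81
l^2 + w^2 = 337
d = sqrt(337)
d = 18.3576
18.3576 mm


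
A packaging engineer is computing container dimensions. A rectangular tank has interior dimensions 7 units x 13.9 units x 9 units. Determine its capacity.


Shape: rectangular prism
l = 7 units, w = 13.9 units, h = 9 units
Formula: V = l * w * h
V = 7 * 13.9 * 9
V = 97.3 * 9
V = 875.7
875.7 units^3


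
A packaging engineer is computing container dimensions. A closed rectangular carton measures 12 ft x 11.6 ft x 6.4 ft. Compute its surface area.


Shape: rectangular prism
l = 12 ft, w = 11.6 ft, h = 6.4 ft
Formula: SA = 2(lw + lh + wh)
lw = 139.2, lh = 76.8, wh = 74.24
lw + lh + wh = 290.24
SA = 2 * 290.24
SA = 580.48
580.48 ft^2


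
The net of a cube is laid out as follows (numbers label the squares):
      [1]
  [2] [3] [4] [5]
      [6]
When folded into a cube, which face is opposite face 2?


Net: cross layout. Take square 3 as the base (bottom).
Fold the four squares in the horizontal row up around 3: 2 -> left, 4 -> right, 5 wraps to the top.
Fold 1 and 6 up from 3: 1 -> back, 6 -> front.
Opposite pairs are therefore: (1, 6), (2, 4), (3, 5).
Face 2 is opposite face 4.
face 4


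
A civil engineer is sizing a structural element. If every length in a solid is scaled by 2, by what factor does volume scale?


Linear scale factor k = 2
Rule: under a linear scaling by k, volumes scale by k^3.
k^3 = 2 * 2 * 2
k^3 = 4 * 2
k^3 = 8
Volume scales by a factor of 8.
8 (dimensionless)


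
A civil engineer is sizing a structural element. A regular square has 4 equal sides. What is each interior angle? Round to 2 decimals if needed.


Shape: regular square (4 sides)
Formula: interior angle = (n - 2) * 180 / n
(n - 2) = 2
(n - 2) * 180 = 360
angle = 360 / 4
angle = 90
90 degrees


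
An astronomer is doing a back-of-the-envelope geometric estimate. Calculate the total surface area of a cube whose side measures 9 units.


Shape: cube
Side s = 9 units
A cube has 6 square faces.
Formula: SA = 6 * s^2
s^2 = 81
SA = 6 * 81
SA = 486
486 units^2


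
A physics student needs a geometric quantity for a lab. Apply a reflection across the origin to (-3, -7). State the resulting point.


Transformation: reflection
Original point: (-3, -7)
Rule for reflection through the origin: (x, y) -> (-x, -y)
Apply: (-3, -7) -> (3, 7)
(3, 7)


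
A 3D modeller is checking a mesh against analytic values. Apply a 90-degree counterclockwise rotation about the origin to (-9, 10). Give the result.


Transformation: rotation about the origin
Original point: (-9, 10)
Rule for 90 deg counterclockwise: (x, y) -> (-y, x)
Apply: (-9, 10) -> (-10, -9)
(-10, -9)


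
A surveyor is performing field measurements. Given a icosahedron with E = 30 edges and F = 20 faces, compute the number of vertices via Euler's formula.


Polyhedron: icosahedron
Euler's formula for convex polyhedra: V - E + F = 2
Given: E = 30 edges and F = 20 faces
Solve for V:
V = 2 + E - F = 2 + 30 - 20 = 12
12 vertices


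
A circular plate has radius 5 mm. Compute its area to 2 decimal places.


Shape: circle
Radius r = 5 mm
Formula: A = pi * r^2
r^2 = 5^2 = 25
A = pi * 25
A = 78.54
78.54 mm^2


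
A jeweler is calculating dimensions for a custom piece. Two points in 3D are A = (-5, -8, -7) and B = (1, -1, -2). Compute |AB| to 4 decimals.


3D distance between two points
P1 = (-5, -8, -7), P2 = (1, -1, -2)
Formula: d = sqrt((x2-x1)^2 + (y2-y1)^2 + (z2-z1)^2)
dx = 1 - -5 = 6
dy = -1 - -8 = 7
dz = -2 - -7 = 5
dx^2 + dy^2 + dz^2 = 36 + 49 + 25 = 110
d = sqrt(110)
d = 10.4881
10.4881 units


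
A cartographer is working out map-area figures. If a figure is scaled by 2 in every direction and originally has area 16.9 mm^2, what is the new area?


Linear scale factor k = 2
Original area = 16.9 mm^2
Rule: under a linear scaling by k, areas scale by k^2.
k^2 = 2^2 = 4
New area = 16.9 * 4
New area = 67.6
67.6 mm^2


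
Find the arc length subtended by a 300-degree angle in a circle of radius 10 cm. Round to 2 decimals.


Shape: circular arc
Radius r = 10 cm, Angle = 300 degrees
Formula: L = (angle/360) * 2 * pi * r
2 * pi * r = 20 * pi
L = (300/360) * 20 * pi
L = 16.666667 * pi
L = 52.36
52.36 cm


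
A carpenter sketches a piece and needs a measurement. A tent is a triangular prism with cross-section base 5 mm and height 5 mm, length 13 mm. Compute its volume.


Shape: triangular prism
Triangle base = 5 mm, triangle height = 5 mm, prism length L = 13 mm
Formula: V = (1/2 * b * h_tri) * L
Cross-section area = 0.5 * 5 * 5 = 12.5
V = 12.5 * 13
V = 162.5
162.5 mm^3


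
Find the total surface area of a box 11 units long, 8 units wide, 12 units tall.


Shape: rectangular prism
l = 11 units, w = 8 units, h = 12 units
Formula: SA = 2(lw + lh + wh)
lw = 88, lh = 132, wh = 96
lw + lh + wh = 316
SA = 2 * 316
SA = 632
632 units^2


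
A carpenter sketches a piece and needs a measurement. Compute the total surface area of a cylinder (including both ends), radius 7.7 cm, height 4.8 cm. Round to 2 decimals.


Shape: closed cylinder
Radius r = 7.7 cm, Height h = 4.8 cm
Formula: SA = 2*pi*r^2 + 2*pi*r*h = 2*pi*r*(r + h)
r + h = 12.5
2 * r * (r + h) = 2 * 7.7 * 12.5 = 192.5
SA = 192.5 * pi
SA = 604.76
604.76 cm^2


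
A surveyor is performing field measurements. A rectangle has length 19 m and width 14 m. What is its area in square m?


Shape: rectangle
Length l = 19 m, Width w = 14 m
Formula: A = l * w
A = 19 * 14
A = 266
266 m^2


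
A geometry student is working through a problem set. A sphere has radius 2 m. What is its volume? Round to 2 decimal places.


Shape: sphere
Radius r = 2 m
Formula: V = (4/3) * pi * r^3
r^3 = 8
(4/3) * 8 = 10.666667
V = 10.666667 * pi
V = 33.51
33.51 m^3


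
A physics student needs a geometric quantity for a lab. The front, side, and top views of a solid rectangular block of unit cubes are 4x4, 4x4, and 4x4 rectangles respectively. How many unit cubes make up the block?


Orthographic views of a solid rectangular block:
Front view 4 x 4 -> length = 4, height = 4
Side view 4 x 4 -> width = 4, height = 4 (consistent)
Top view 4 x 4 -> confirms length = 4, width = 4
The block is 4 x 4 x 4.
Total unit cubes = 4 * 4 * 4 = 64
64 unit cubes


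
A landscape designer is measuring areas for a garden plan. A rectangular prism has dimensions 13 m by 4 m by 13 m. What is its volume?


Shape: rectangular prism
l = 13 m, w = 4 m, h = 13 m
Formula: V = l * w * h
V = 13 * 4 * 13
V = 52 * 13
V = 676
676 m^3


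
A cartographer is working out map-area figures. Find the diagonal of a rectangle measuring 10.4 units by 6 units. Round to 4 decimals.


Shape: rectangle (diagonal via Pythagoras)
Sides: 10.4 units and 6 units
Formula: d = sqrt(l^2 + w^2)
l^2 = 108.16, w^2 = 36
l^2 + w^2 = 144.16
d = sqrt(144.16)
d = 12.0067
12.0067 units


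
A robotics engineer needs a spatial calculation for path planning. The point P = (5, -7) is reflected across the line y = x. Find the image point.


Transformation: reflection
Original point: (5, -7)
Rule for reflection over y = x: (x, y) -> (y, x)
Apply: (5, -7) -> (-7, 5)
(-7, 5)


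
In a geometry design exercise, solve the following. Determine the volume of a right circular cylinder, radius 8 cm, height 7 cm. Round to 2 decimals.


Shape: cylinder
Radius r = 8 cm, Height h = 7 cm
Formula: V = pi * r^2 * h
r^2 = 64
V = pi * 64 * 7
V = 448 * pi
V = 1407.43
1407.43 cm^3


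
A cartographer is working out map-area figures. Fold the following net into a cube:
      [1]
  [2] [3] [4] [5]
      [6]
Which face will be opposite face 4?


Net: cross layout. Take square 3 as the base (bottom).
Fold the four squares in the horizontal row up around 3: 2 -> left, 4 -> right, 5 wraps to the top.
Fold 1 and 6 up from 3: 1 -> back, 6 -> front.
Opposite pairs are therefore: (1, 6), (2, 4), (3, 5).
Face 4 is opposite face 2.
face 2


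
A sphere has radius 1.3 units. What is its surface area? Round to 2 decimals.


Shape: sphere
Radius r = 1.3 units
Formula: SA = 4 * pi * r^2
r^2 = 1.69
SA = 4 * pi * 1.69
SA = 6.76 * pi
SA = 21.24
21.24 units^2


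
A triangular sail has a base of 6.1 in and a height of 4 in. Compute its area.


Shape: triangle
Base b = 6.1 in, Height h = 4 in
Formula: A = (1/2) * b * h
A = 0.5 * 6.1 * 4
A = 0.5 * 24.4
A = 12.2
12.2 in^2


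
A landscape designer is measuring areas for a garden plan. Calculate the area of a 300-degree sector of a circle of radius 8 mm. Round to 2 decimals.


Shape: circular sector
Radius r = 8 mm, Angle = 300 degrees
Formula: A = (angle/360) * pi * r^2
r^2 = 64
Fraction of circle = 300/360
A = (300/360) * pi * 64
A = 53.333333 * pi
A = 167.55
167.55 mm^2


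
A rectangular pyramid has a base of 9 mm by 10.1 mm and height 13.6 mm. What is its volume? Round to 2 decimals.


Shape: rectangular pyramid
Base: 9 mm x 10.1 mm, Height h = 13.6 mm
Formula: V = (1/3) * base_area * h
base_area = 9 * 10.1 = 90.9
base_area * h = 90.9 * 13.6 = 1236.24
V = 1236.24 / 3
V = 412.08
412.08 mm^3


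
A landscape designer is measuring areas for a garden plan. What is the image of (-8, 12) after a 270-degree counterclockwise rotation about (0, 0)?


Transformation: rotation about the origin
Original point: (-8, 12)
Rule for 270 deg counterclockwise: (x, y) -> (y, -x)
Apply: (-8, 12) -> (12, 8)
(12, 8)


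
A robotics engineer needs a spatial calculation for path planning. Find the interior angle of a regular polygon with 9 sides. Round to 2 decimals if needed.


Shape: regular nonagon (9 sides)
Formula: interior angle = (n - 2) * 180 / n
(n - 2) = 7
(n - 2) * 180 = 1260
angle = 1260 / 9
angle = 140
140 degrees


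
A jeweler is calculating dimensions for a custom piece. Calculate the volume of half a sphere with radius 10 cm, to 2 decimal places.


Shape: hemisphere (half of a sphere)
Radius r = 10 cm
Formula: V = (1/2) * (4/3) * pi * r^3 = (2/3) * pi * r^3
r^3 = 1000
(2/3) * 1000 = 666.666667
V = 666.666667 * pi
V = 2094.4
2094.4 cm^3


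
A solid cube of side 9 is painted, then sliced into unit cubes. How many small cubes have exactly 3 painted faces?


Large cube: 9 x 9 x 9, cut into unit cubes.
Cubes with 3 painted faces are at the corners. A cube always has 8 corners.
Count = 8
8 unit cubes


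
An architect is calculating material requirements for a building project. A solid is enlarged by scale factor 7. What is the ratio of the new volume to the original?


Linear scale factor k = 7
Rule: under a linear scaling by k, volumes scale by k^3.
k^3 = 7 * 7 * 7
k^3 = 49 * 7
k^3 = 343
Volume scales by a factor of 343.
343 (dimensionless)


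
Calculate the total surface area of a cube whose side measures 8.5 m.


Shape: cube
Side s = 8.5 m
A cube has 6 square faces.
Formula: SA = 6 * s^2
s^2 = 72.25
SA = 6 * 72.25
SA = 433.5
433.5 m^2


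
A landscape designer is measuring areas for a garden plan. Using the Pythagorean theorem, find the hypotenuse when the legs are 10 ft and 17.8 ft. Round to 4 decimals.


Shape: right triangle
Legs a = 10 ft, b = 17.8 ft
Formula: c = sqrt(a^2 + b^2)
a^2 = 100, b^2 = 316.84
a^2 + b^2 = 416.84
c = sqrt(416.84)
c = 20.4167
20.4167 ft


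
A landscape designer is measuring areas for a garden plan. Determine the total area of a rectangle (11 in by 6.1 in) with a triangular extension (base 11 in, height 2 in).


Composite shape: rectangle + triangle
Rectangle area = 11 * 6.1 = 67.1
Triangle area = 0.5 * 11 * 2 = 11
Total = 67.1 + 11
Total = 78.1
78.1 in^2


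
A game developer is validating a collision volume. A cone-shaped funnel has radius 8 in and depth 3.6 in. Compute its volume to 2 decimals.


Shape: cone
Radius r = 8 in, Height h = 3.6 in
Formula: V = (1/3) * pi * r^2 * h
r^2 = 64
pi * r^2 * h = pi * 64 * 3.6 = 230.4 * pi
V = 230.4 * pi / 3
V = 241.27
241.27 in^3


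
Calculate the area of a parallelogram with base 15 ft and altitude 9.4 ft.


Shape: parallelogram
Base b = 15 ft, Height h = 9.4 ft
Formula: A = b * h
A = 15 * 9.4
A = 141
141 ft^2


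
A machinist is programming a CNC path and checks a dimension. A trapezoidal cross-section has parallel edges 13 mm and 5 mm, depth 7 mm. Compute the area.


Shape: trapezoid
Parallel sides a = 13 mm, b = 5 mm; Height h = 7 mm
Formula: A = (a + b) * h / 2
a + b = 13 + 5 = 18
A = 18 * 7 / 2
A = 126 / 2
A = 63
63 mm^2


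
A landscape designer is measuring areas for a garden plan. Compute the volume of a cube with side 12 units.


Shape: cube
Side s = 12 units
Formula: V = s^3
V = 12 * 12 * 12
V = 144 * 12
V = 1728
1728 units^3


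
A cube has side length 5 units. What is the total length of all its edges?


Shape: cube
Side s = 5 units
A cube has 12 edges, all equal.
Formula: total edge length = 12 * s
Total = 12 * 5
Total = 60
60 units


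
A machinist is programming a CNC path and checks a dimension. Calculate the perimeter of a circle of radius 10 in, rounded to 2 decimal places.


Shape: circle
Radius r = 10 in
Formula: C = 2 * pi * r
C = 2 * pi * 10
C = 20 * pi
C = 62.83
62.83 in


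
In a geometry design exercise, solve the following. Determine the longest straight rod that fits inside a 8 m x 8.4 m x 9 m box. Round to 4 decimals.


Shape: rectangular box (space diagonal)
l = 8 m, w = 8.4 m, h = 9 m
Visualize: the diagonal of the base, then a right triangle with that diagonal and the height.
Formula: d = sqrt(l^2 + w^2 + h^2)
l^2 + w^2 + h^2 = 64 + 70.56 + 81 = 215.56
d = sqrt(215.56)
d = 14.682
14.682 m


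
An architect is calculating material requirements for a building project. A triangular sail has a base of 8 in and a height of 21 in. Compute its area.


Shape: triangle
Base b = 8 in, Height h = 21 in
Formula: A = (1/2) * b * h
A = 0.5 * 8 * 21
A = 0.5 * 168
A = 84
84 in^2


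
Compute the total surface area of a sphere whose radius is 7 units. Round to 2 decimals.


Shape: sphere
Radius r = 7 units
Formula: SA = 4 * pi * r^2
r^2 = 49
SA = 4 * pi * 49
SA = 196 * pi
SA = 615.75
615.75 units^2


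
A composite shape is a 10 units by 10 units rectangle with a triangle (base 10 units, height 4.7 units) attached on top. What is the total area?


Composite shape: rectangle + triangle
Rectangle area = 10 * 10 = 100
Triangle area = 0.5 * 10 * 4.7 = 23.5
Total = 100 + 23.5
Total = 123.5
123.5 units^2


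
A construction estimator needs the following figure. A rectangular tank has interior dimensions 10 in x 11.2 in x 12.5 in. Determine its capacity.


Shape: rectangular prism
l = 10 in, w = 11.2 in, h = 12.5 in
Formula: V = l * w * h
V = 10 * 11.2 * 12.5
V = 112 * 12.5
V = 1400
1400 in^3


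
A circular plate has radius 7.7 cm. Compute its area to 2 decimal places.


Shape: circle
Radius r = 7.7 cm
Formula: A = pi * r^2
r^2 = 7.7^2 = 59.29
A = pi * 59.29
A = 186.27
186.27 cm^2


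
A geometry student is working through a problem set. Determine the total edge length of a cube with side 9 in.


Shape: cube
Side s = 9 in
A cube has 12 edges, all equal.
Formula: total edge length = 12 * s
Total = 12 * 9
Total = 108
108 in


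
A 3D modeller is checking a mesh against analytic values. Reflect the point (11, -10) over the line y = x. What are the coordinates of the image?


Transformation: reflection
Original point: (11, -10)
Rule for reflection over y = x: (x, y) -> (y, x)
Apply: (11, -10) -> (-10, 11)
(-10, 11)


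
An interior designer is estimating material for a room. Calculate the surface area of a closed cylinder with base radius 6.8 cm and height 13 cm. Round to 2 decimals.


Shape: closed cylinder
Radius r = 6.8 cm, Height h = 13 cm
Formula: SA = 2*pi*r^2 + 2*pi*r*h = 2*pi*r*(r + h)
r + h = 19.8
2 * r * (r + h) = 2 * 6.8 * 19.8 = 269.28
SA = 269.28 * pi
SA = 845.97
845.97 cm^2


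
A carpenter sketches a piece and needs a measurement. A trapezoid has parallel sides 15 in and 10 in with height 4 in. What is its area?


Shape: trapezoid
Parallel sides a = 15 in, b = 10 in; Height h = 4 in
Formula: A = (a + b) * h / 2
a + b = 15 + 10 = 25
A = 25 * 4 / 2
A = 100 / 2
A = 50
50 in^2


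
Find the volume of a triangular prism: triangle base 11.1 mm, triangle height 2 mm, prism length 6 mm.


Shape: triangular prism
Triangle base = 11.1 mm, triangle height = 2 mm, prism length L = 6 mm
Formula: V = (1/2 * b * h_tri) * L
Cross-section area = 0.5 * 11.1 * 2 = 11.1
V = 11.1 * 6
V = 66.6
66.6 mm^3


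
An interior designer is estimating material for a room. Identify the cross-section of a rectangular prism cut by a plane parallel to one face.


Solid: rectangular prism
Cutting plane: parallel to one face
Visualize the intersection of the plane with the solid's surface.
The boundary of the cut region is a rectangle.
rectangle


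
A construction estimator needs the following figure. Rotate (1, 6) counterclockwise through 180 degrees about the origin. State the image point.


Transformation: rotation about the origin
Original point: (1, 6)
Rule for 180 deg: (x, y) -> (-x, -y)
Apply: (1, 6) -> (-1, -6)
(-1, -6)


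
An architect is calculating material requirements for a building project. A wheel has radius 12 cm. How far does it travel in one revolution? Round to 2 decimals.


Shape: circle
Radius r = 12 cm
Formula: C = 2 * pi * r
C = 2 * pi * 12
C = 24 * pi
C = 75.4
75.4 cm


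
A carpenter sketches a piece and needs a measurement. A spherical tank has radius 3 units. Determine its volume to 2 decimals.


Shape: sphere
Radius r = 3 units
Formula: V = (4/3) * pi * r^3
r^3 = 27
(4/3) * 27 = 36
V = 36 * pi
V = 113.1
113.1 units^3


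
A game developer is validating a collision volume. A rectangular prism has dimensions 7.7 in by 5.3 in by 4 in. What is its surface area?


Shape: rectangular prism
l = 7.7 in, w = 5.3 in, h = 4 in
Formula: SA = 2(lw + lh + wh)
lw = 40.81, lh = 30.8, wh = 21.2
lw + lh + wh = 92.81
SA = 2 * 92.81
SA = 185.62
185.62 in^2


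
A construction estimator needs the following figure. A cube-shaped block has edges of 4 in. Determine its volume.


Shape: cube
Side s = 4 in
Formula: V = s^3
V = 4 * 4 * 4
V = 16 * 4
V = 64
64 in^3


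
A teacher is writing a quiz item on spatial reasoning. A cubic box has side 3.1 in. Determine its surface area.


Shape: cube
Side s = 3.1 in
A cube has 6 square faces.
Formula: SA = 6 * s^2
s^2 = 9.61
SA = 6 * 9.61
SA = 57.66
57.66 in^2


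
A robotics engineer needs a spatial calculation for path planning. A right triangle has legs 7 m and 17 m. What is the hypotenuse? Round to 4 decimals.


Shape: right triangle
Legs a = 7 m, b = 17 m
Formula: c = sqrt(a^2 + b^2)
a^2 = 49, b^2 = 289
a^2 + b^2 = 338
c = sqrt(338)
c = 18.3848
18.3848 m


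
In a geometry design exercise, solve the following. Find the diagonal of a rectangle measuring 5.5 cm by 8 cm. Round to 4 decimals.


Shape: rectangle (diagonal via Pythagoras)
Sides: 5.5 cm and 8 cm
Formula: d = sqrt(l^2 + w^2)
l^2 = 30.25, w^2 = 64
l^2 + w^2 = 94.25
d = sqrt(94.25)
d = 9.7082
9.7082 cm


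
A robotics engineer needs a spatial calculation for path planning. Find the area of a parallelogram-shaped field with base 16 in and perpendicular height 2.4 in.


Shape: parallelogram
Base b = 16 in, Height h = 2.4 in
Formula: A = b * h
A = 16 * 2.4
A = 38.4
38.4 in^2


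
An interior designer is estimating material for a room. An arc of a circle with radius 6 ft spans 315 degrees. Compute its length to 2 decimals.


Shape: circular arc
Radius r = 6 ft, Angle = 315 degrees
Formula: L = (angle/360) * 2 * pi * r
2 * pi * r = 12 * pi
L = (315/360) * 12 * pi
L = 10.5 * pi
L = 32.99
32.99 ft


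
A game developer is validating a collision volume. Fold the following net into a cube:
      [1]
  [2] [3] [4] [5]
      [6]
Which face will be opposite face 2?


Net: cross layout. Take square 3 as the base (bottom).
Fold the four squares in the horizontal row up around 3: 2 -> left, 4 -> right, 5 wraps to the top.
Fold 1 and 6 up from 3: 1 -> back, 6 -> front.
Opposite pairs are therefore: (1, 6), (2, 4), (3, 5).
Face 2 is opposite face 4.
face 4


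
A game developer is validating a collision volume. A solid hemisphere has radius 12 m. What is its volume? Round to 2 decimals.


Shape: hemisphere (half of a sphere)
Radius r = 12 m
Formula: V = (1/2) * (4/3) * pi * r^3 = (2/3) * pi * r^3
r^3 = 1728
(2/3) * 1728 = 1152
V = 1152 * pi
V = 3619.11
3619.11 m^3


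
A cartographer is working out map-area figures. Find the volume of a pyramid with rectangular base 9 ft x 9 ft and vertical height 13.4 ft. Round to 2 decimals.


Shape: rectangular pyramid
Base: 9 ft x 9 ft, Height h = 13.4 ft
Formula: V = (1/3) * base_area * h
base_area = 9 * 9 = 81
base_area * h = 81 * 13.4 = 1085.4
V = 1085.4 / 3
V = 361.8
361.8 ft^3


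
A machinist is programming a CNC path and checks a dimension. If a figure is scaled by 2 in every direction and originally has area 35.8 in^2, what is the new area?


Linear scale factor k = 2
Original area = 35.8 in^2
Rule: under a linear scaling by k, areas scale by k^2.
k^2 = 2^2 = 4
New area = 35.8 * 4
New area = 143.2
143.2 in^2


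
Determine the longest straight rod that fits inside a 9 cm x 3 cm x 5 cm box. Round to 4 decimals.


Shape: rectangular box (space diagonal)
l = 9 cm, w = 3 cm, h = 5 cm
Visualize: the diagonal of the base, then a right triangle with that diagonal and the height.
Formula: d = sqrt(l^2 + w^2 + h^2)
l^2 + w^2 + h^2 = 81 + 9 + 25 = 115
d = sqrt(115)
d = 10.7238
10.7238 cm


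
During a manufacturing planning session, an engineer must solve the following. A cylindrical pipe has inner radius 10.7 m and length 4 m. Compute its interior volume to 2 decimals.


Shape: cylinder
Radius r = 10.7 m, Height h = 4 m
Formula: V = pi * r^2 * h
r^2 = 114.49
V = pi * 114.49 * 4
V = 457.96 * pi
V = 1438.72
1438.72 m^3


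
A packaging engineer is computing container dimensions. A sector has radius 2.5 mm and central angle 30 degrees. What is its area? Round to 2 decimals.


Shape: circular sector
Radius r = 2.5 mm, Angle = 30 degrees
Formula: A = (angle/360) * pi * r^2
r^2 = 6.25
Fraction of circle = 30/360
A = (30/360) * pi * 6.25
A = 0.520833 * pi
A = 1.64
1.64 mm^2


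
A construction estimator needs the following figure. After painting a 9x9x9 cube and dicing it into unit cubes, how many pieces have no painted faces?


Large cube: 9 x 9 x 9, cut into unit cubes.
n = 9, so n - 2 = 7
Unpainted cubes form the interior (n - 2)^3 block.
(n - 2)^3 = 7^3 = 343
343 unit cubes


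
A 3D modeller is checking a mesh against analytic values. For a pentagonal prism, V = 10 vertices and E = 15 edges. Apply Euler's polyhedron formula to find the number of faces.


Polyhedron: pentagonal prism
Euler's formula for convex polyhedra: V - E + F = 2
Given: V = 10 vertices and E = 15 edges
Solve for F:
F = 2 + E - V = 2 + 15 - 10 = 7
7 faces


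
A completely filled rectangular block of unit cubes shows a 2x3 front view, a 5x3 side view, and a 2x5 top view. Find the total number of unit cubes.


Orthographic views of a solid rectangular block:
Front view 2 x 3 -> length = 2, height = 3
Side view 5 x 3 -> width = 5, height = 3 (consistent)
Top view 2 x 5 -> confirms length = 2, width = 5
The block is 2 x 5 x 3.
Total unit cubes = 2 * 5 * 3 = 30
30 unit cubes


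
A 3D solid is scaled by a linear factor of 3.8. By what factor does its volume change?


Linear scale factor k = 3.8
Rule: under a linear scaling by k, volumes scale by k^3.
k^3 = 3.8 * 3.8 * 3.8
k^3 = 14.44 * 3.8
k^3 = 54.872
Volume scales by a factor of 54.872.
54.872 (dimensionless)


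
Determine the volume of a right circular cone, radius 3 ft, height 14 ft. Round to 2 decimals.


Shape: cone
Radius r = 3 ft, Height h = 14 ft
Formula: V = (1/3) * pi * r^2 * h
r^2 = 9
pi * r^2 * h = pi * 9 * 14 = 126 * pi
V = 126 * pi / 3
V = 131.95
131.95 ft^3


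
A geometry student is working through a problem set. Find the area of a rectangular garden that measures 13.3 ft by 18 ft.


Shape: rectangle
Length l = 13.3 ft, Width w = 18 ft
Formula: A = l * w
A = 13.3 * 18
A = 239.4
239.4 ft^2


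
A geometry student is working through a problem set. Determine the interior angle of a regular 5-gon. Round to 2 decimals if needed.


Shape: regular pentagon (5 sides)
Formula: interior angle = (n - 2) * 180 / n
(n - 2) = 3
(n - 2) * 180 = 540
angle = 540 / 5
angle = 108
108 degrees


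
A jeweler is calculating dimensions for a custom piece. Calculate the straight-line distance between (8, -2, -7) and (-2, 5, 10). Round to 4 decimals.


3D distance between two points
P1 = (8, -2, -7), P2 = (-2, 5, 10)
Formula: d = sqrt((x2-x1)^2 + (y2-y1)^2 + (z2-z1)^2)
dx = -2 - 8 = -10
dy = 5 - -2 = 7
dz = 10 - -7 = 17
dx^2 + dy^2 + dz^2 = 100 + 49 + 289 = 438
d = sqrt(438)
d = 20.9284
20.9284 units


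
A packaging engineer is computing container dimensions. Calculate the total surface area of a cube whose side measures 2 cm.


Shape: cube
Side s = 2 cm
A cube has 6 square faces.
Formula: SA = 6 * s^2
s^2 = 4
SA = 6 * 4
SA = 24
24 cm^2


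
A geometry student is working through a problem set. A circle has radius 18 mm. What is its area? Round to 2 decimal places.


Shape: circle
Radius r = 18 mm
Formula: A = pi * r^2
r^2 = 18^2 = 324
A = pi * 324
A = 1017.88
1017.88 mm^2


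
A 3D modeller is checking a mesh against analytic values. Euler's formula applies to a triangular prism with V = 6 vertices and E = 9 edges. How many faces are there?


Polyhedron: triangular prism
Euler's formula for convex polyhedra: V - E + F = 2
Given: V = 6 vertices and E = 9 edges
Solve for F:
F = 2 + E - V = 2 + 9 - 6 = 5
5 faces


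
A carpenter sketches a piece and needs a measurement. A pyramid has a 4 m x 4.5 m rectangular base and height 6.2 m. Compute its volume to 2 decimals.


Shape: rectangular pyramid
Base: 4 m x 4.5 m, Height h = 6.2 m
Formula: V = (1/3) * base_area * h
base_area = 4 * 4.5 = 18
base_area * h = 18 * 6.2 = 111.6
V = 111.6 / 3
V = 37.2
37.2 m^3


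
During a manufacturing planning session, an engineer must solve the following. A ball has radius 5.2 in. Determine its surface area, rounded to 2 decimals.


Shape: sphere
Radius r = 5.2 in
Formula: SA = 4 * pi * r^2
r^2 = 27.04
SA = 4 * pi * 27.04
SA = 108.16 * pi
SA = 339.79
339.79 in^2


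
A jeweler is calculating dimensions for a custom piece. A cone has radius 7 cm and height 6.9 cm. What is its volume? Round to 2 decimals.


Shape: cone
Radius r = 7 cm, Height h = 6.9 cm
Formula: V = (1/3) * pi * r^2 * h
r^2 = 49
pi * r^2 * h = pi * 49 * 6.9 = 338.1 * pi
V = 338.1 * pi / 3
V = 354.06
354.06 cm^3


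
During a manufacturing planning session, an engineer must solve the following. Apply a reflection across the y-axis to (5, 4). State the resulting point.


Transformation: reflection
Original point: (5, 4)
Rule for reflection over the y-axis: (x, y) -> (-x, y)
Apply: (5, 4) -> (-5, 4)
(-5, 4)


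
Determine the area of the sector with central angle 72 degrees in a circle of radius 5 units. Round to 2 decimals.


Shape: circular sector
Radius r = 5 units, Angle = 72 degrees
Formula: A = (angle/360) * pi * r^2
r^2 = 25
Fraction of circle = 72/360
A = (72/360) * pi * 25
A = 5 * pi
A = 15.71
15.71 units^2


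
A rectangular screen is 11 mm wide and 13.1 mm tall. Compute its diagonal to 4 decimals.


Shape: rectangle (diagonal via Pythagoras)
Sides: 11 mm and 13.1 mm
Formula: d = sqrt(l^2 + w^2)
l^2 = 121, w^2 = 171.61
l^2 + w^2 = 292.61
d = sqrt(292.61)
d = 17.1058
17.1058 mm


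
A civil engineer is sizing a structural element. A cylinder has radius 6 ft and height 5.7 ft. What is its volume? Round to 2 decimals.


Shape: cylinder
Radius r = 6 ft, Height h = 5.7 ft
Formula: V = pi * r^2 * h
r^2 = 36
V = pi * 36 * 5.7
V = 205.2 * pi
V = 644.65
644.65 ft^3


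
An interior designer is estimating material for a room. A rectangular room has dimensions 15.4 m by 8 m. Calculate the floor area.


Shape: rectangle
Length l = 15.4 m, Width w = 8 m
Formula: A = l * w
A = 15.4 * 8
A = 123.2
123.2 m^2


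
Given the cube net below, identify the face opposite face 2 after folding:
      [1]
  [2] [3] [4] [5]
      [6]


Net: cross layout. Take square 3 as the base (bottom).
Fold the four squares in the horizontal row up around 3: 2 -> left, 4 -> right, 5 wraps to the top.
Fold 1 and 6 up from 3: 1 -> back, 6 -> front.
Opposite pairs are therefore: (1, 6), (2, 4), (3, 5).
Face 2 is opposite face 4.
face 4


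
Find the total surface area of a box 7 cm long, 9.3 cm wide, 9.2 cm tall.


Shape: rectangular prism
l = 7 cm, w = 9.3 cm, h = 9.2 cm
Formula: SA = 2(lw + lh + wh)
lw = 65.1, lh = 64.4, wh = 85.56
lw + lh + wh = 215.06
SA = 2 * 215.06
SA = 430.12
430.12 cm^2


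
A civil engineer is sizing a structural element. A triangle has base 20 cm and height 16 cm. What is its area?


Shape: triangle
Base b = 20 cm, Height h = 16 cm
Formula: A = (1/2) * b * h
A = 0.5 * 20 * 16
A = 0.5 * 320
A = 160
160 cm^2


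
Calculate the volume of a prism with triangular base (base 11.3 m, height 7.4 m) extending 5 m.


Shape: triangular prism
Triangle base = 11.3 m, triangle height = 7.4 m, prism length L = 5 m
Formula: V = (1/2 * b * h_tri) * L
Cross-section area = 0.5 * 11.3 * 7.4 = 41.81
V = 41.81 * 5
V = 209.05
209.05 m^3


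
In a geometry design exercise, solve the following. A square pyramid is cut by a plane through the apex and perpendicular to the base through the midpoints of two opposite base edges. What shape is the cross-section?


Solid: square pyramid
Cutting plane: through the apex and perpendicular to the base through the midpoints of two opposite base edges
Visualize the intersection of the plane with the solid's surface.
The boundary of the cut region is a isosceles triangle.
isosceles triangle
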